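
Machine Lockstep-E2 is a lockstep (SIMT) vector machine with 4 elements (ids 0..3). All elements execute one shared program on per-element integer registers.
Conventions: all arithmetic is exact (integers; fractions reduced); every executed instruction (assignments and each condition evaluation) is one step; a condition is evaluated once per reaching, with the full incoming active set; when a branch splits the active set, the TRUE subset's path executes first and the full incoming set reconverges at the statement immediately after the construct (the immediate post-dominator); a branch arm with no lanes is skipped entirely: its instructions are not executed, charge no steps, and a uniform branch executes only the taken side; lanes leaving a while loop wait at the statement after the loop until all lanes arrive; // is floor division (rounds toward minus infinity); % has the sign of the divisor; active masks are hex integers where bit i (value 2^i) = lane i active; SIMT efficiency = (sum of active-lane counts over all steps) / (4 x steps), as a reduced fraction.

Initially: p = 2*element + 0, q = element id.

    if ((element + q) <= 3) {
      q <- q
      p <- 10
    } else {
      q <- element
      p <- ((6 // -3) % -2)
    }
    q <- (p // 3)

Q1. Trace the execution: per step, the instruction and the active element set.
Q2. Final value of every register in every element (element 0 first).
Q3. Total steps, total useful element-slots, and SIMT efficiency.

step 0: eval ((element + q) <= 3)    0xf
step 1: q <- q                       0x3
step 2: p <- 10                      0x3
step 3: q <- element                 0xc
step 4: p <- ((6 // -3) % -2)        0xc
step 5: q <- (p // 3)                0xf

Answer: 6 steps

p: 10,10,0,0
q: 3,3,0,0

steps = 6; useful = 16; efficiency = 16/24 = 2/3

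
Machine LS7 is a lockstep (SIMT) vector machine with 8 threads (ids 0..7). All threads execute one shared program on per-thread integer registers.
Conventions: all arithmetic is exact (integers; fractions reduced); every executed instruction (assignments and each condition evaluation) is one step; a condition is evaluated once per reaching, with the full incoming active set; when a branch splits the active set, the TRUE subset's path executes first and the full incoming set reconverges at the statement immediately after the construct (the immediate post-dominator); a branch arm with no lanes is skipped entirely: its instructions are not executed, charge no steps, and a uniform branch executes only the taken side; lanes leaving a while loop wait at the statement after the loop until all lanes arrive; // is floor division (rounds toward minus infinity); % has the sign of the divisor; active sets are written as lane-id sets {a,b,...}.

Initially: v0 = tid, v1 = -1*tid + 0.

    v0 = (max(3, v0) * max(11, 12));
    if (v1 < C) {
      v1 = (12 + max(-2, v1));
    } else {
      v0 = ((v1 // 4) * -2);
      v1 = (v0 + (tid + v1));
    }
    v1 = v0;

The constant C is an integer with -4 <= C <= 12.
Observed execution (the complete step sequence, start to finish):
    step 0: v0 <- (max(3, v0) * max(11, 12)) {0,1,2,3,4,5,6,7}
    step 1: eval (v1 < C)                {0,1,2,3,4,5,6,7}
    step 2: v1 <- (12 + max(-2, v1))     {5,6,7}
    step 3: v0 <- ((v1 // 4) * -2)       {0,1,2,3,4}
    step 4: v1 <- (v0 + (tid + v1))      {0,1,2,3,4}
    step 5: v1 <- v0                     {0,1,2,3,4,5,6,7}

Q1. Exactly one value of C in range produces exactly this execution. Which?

Answer: C = -4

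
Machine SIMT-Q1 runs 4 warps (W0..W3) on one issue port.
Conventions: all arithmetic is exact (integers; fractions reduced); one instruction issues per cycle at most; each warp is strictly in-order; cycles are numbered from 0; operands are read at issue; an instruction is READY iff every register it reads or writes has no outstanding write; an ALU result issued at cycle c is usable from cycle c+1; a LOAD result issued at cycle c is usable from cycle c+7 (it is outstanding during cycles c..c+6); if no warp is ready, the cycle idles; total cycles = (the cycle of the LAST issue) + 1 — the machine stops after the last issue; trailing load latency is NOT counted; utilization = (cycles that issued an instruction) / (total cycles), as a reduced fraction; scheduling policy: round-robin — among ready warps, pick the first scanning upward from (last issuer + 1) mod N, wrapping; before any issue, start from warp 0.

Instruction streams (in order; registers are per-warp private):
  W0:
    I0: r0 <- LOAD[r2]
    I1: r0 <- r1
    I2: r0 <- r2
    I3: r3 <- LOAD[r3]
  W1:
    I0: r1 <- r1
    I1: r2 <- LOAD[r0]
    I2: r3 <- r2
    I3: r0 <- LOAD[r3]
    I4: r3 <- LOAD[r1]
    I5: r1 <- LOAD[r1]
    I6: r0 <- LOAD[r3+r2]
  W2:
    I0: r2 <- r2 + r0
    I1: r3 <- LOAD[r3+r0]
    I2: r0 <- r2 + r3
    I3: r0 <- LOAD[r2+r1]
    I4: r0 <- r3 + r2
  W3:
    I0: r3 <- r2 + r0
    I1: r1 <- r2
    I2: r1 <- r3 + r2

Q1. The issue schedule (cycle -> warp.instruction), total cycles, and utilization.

cycle 0: W0.I0
cycle 1: W1.I0
cycle 2: W2.I0
cycle 3: W3.I0
cycle 4: W1.I1
cycle 5: W2.I1
cycle 6: W3.I1
cycle 7: W0.I1
cycle 8: W3.I2
cycle 9: W0.I2
cycle 10: W0.I3
cycle 11: W1.I2
cycle 12: W2.I2
cycle 13: W1.I3
cycle 14: W2.I3
cycle 15: W1.I4
cycle 16: W1.I5
cycle 17: idle
cycle 18: idle
cycle 19: idle
cycle 20: idle
cycle 21: W2.I4
cycle 22: W1.I6

Answer: 23 cycles, utilization 19/23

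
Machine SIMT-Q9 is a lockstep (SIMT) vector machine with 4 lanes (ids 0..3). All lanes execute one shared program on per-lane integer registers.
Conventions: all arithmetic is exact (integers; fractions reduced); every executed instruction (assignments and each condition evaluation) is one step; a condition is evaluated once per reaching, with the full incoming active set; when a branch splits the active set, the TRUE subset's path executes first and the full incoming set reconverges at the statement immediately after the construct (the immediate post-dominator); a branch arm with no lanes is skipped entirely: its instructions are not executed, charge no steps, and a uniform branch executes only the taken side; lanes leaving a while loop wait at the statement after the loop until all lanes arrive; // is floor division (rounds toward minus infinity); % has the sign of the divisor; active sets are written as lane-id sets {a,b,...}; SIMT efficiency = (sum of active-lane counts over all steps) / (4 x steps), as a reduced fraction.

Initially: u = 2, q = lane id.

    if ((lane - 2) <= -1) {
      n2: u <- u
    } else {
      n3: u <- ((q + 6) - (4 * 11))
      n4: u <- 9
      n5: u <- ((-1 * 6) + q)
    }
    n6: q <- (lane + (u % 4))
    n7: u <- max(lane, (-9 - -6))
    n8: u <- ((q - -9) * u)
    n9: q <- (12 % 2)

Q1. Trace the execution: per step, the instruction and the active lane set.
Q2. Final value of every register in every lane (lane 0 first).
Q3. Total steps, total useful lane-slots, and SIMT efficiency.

step 0: eval ((lane - 2) <= -1)      {0,1,2,3}
step 1: u <- u                       {0,1}
step 2: u <- ((q + 6) - (4 * 11))    {2,3}
step 3: u <- 9                       {2,3}
step 4: u <- ((-1 * 6) + q)          {2,3}
step 5: q <- (lane + (u % 4))        {0,1,2,3}
step 6: u <- max(lane, (-9 - -6))    {0,1,2,3}
step 7: u <- ((q - -9) * u)          {0,1,2,3}
step 8: q <- (12 % 2)                {0,1,2,3}

Answer: 9 steps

u: 0,12,22,39
q: 0,0,0,0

steps = 9; useful = 28; efficiency = 28/36 = 7/9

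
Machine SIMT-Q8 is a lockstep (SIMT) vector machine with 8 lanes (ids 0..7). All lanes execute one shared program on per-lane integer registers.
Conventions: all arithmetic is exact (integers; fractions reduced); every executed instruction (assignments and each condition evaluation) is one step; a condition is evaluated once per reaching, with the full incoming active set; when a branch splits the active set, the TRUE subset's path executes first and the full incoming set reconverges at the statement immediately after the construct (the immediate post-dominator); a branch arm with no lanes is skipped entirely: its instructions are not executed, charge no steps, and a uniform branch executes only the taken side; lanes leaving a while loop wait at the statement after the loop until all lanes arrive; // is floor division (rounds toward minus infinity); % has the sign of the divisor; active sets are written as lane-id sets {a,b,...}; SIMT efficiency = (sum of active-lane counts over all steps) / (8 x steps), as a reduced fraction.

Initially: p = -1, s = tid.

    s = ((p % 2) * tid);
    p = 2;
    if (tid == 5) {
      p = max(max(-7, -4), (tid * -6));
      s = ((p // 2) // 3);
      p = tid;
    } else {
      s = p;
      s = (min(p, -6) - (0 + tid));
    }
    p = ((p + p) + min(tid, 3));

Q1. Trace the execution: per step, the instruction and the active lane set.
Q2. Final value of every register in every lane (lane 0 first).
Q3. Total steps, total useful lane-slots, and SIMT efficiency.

step 0: s <- ((p % 2) * tid)         {0,1,2,3,4,5,6,7}
step 1: p <- 2                       {0,1,2,3,4,5,6,7}
step 2: eval (tid == 5)              {0,1,2,3,4,5,6,7}
step 3: p <- max(max(-7, -4), (tid * -6)) {5}
step 4: s <- ((p // 2) // 3)         {5}
step 5: p <- tid                     {5}
step 6: s <- p                       {0,1,2,3,4,6,7}
step 7: s <- (min(p, -6) - (0 + tid)) {0,1,2,3,4,6,7}
step 8: p <- ((p + p) + min(tid, 3)) {0,1,2,3,4,5,6,7}

Answer: 9 steps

p: 4,5,6,7,7,13,7,7
s: -6,-7,-8,-9,-10,-1,-12,-13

steps = 9; useful = 49; efficiency = 49/72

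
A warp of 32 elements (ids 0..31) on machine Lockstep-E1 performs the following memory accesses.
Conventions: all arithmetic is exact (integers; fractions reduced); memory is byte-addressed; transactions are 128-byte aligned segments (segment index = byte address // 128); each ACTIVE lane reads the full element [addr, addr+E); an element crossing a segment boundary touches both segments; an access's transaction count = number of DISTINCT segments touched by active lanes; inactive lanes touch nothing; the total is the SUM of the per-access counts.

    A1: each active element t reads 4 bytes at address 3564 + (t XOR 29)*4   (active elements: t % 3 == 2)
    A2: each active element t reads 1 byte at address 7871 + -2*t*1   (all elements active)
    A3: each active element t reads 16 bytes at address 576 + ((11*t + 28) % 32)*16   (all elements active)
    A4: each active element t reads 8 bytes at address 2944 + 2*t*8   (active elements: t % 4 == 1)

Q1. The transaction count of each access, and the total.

A1: 2 transactions
A2: 1 transaction
A3: 5 transactions
A4: 4 transactions

Answer: 2,1,5,4; total 12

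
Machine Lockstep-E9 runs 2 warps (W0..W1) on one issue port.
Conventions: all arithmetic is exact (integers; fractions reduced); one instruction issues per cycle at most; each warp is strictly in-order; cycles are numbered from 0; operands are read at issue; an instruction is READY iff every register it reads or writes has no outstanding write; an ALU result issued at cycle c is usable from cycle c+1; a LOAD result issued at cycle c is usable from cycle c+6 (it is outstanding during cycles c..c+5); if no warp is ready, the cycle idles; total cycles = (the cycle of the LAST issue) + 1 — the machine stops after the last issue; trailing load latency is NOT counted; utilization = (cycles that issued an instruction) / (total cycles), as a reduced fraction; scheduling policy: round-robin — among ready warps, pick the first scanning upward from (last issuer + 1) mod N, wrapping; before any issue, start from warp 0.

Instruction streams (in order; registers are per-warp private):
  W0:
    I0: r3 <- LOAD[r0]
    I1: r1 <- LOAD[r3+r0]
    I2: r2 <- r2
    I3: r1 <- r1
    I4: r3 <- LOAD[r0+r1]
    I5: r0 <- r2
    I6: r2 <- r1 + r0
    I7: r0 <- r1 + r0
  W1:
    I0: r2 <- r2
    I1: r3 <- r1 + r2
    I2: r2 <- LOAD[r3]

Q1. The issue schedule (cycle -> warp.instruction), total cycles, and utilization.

cycle 0: W0.I0
cycle 1: W1.I0
cycle 2: W1.I1
cycle 3: W1.I2
cycle 4: idle
cycle 5: idle
cycle 6: W0.I1
cycle 7: W0.I2
cycle 8: idle
cycle 9: idle
cycle 10: idle
cycle 11: idle
cycle 12: W0.I3
cycle 13: W0.I4
cycle 14: W0.I5
cycle 15: W0.I6
cycle 16: W0.I7

Answer: 17 cycles, utilization 11/17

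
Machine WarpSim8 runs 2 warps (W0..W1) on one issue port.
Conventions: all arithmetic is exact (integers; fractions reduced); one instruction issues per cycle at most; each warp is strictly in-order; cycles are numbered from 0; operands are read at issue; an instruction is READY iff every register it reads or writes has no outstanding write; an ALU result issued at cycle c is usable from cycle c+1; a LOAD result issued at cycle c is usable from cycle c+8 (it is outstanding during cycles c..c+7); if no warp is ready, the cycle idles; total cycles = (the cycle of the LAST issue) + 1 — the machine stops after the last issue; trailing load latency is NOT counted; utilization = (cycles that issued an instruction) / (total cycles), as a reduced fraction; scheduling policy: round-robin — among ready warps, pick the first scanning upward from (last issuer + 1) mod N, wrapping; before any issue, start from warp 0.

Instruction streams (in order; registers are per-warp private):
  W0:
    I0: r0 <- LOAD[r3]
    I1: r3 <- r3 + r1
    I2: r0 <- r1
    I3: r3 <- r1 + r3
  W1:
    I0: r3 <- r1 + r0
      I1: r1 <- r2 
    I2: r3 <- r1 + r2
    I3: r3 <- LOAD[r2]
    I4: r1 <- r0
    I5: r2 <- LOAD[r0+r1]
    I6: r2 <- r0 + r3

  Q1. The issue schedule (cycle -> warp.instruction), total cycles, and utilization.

cycle 0: W0.I0
cycle 1: W1.I0
cycle 2: W0.I1
cycle 3: W1.I1
cycle 4: W1.I2
cycle 5: W1.I3
cycle 6: W1.I4
cycle 7: W1.I5
cycle 8: W0.I2
cycle 9: W0.I3
cycle 10: idle
cycle 11: idle
cycle 12: idle
cycle 13: idle
cycle 14: idle
cycle 15: W1.I6

Answer: 16 cycles, utilization 11/16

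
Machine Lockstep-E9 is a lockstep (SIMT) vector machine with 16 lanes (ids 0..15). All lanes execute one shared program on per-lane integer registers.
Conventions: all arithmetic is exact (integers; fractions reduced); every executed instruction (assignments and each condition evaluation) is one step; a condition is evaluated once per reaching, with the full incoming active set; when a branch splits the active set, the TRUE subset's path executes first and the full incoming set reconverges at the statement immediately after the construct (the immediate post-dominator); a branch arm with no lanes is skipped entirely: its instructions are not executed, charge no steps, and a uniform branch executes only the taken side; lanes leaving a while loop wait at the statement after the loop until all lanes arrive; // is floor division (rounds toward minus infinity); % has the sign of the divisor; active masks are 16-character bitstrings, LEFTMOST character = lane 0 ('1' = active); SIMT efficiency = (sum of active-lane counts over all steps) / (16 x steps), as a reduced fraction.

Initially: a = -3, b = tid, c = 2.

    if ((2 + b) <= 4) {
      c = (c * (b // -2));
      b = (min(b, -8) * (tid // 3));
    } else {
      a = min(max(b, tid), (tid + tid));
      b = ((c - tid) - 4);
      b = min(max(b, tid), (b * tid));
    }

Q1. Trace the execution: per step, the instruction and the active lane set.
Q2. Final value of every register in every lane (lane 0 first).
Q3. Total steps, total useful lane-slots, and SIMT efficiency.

step 0: eval ((2 + b) <= 4)          1111111111111111
step 1: c <- (c * (b // -2))         1110000000000000
step 2: b <- (min(b, -8) * (tid // 3)) 1110000000000000
step 3: a <- min(max(b, tid), (tid + tid)) 0001111111111111
step 4: b <- ((c - tid) - 4)         0001111111111111
step 5: b <- min(max(b, tid), (b * tid)) 0001111111111111

Answer: 6 steps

a: -3,-3,-3,3,4,5,6,7,8,9,10,11,12,13,14,15
b: 0,0,0,-15,-24,-35,-48,-63,-80,-99,-120,-143,-168,-195,-224,-255
c: 0,-2,-2,2,2,2,2,2,2,2,2,2,2,2,2,2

steps = 6; useful = 61; efficiency = 61/96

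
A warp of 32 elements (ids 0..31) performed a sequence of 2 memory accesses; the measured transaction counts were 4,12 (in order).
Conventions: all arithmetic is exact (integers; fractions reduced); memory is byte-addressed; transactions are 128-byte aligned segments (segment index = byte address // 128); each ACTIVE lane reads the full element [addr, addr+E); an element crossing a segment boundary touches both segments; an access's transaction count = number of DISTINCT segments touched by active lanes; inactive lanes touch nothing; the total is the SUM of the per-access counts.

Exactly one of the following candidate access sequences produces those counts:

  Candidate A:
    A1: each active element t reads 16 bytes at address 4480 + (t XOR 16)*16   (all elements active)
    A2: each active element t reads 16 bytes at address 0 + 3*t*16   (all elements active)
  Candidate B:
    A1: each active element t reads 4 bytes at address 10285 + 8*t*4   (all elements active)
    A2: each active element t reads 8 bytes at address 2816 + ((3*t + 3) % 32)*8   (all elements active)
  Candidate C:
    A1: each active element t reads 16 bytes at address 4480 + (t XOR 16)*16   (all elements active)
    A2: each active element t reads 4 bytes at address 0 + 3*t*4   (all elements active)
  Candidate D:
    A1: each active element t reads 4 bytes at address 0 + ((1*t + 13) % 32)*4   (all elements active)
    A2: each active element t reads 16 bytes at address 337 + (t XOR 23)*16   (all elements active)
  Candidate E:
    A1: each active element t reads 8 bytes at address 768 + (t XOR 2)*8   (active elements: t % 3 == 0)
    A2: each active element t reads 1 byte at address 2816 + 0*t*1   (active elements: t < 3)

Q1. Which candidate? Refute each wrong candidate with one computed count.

B: A1 gives 9 transactions, not 4
C: A2 gives 3 transactions, not 12
D: A1 gives 1 transaction, not 4
E: A1 gives 2 transactions, not 4
A: all counts match (4,12)

Answer: A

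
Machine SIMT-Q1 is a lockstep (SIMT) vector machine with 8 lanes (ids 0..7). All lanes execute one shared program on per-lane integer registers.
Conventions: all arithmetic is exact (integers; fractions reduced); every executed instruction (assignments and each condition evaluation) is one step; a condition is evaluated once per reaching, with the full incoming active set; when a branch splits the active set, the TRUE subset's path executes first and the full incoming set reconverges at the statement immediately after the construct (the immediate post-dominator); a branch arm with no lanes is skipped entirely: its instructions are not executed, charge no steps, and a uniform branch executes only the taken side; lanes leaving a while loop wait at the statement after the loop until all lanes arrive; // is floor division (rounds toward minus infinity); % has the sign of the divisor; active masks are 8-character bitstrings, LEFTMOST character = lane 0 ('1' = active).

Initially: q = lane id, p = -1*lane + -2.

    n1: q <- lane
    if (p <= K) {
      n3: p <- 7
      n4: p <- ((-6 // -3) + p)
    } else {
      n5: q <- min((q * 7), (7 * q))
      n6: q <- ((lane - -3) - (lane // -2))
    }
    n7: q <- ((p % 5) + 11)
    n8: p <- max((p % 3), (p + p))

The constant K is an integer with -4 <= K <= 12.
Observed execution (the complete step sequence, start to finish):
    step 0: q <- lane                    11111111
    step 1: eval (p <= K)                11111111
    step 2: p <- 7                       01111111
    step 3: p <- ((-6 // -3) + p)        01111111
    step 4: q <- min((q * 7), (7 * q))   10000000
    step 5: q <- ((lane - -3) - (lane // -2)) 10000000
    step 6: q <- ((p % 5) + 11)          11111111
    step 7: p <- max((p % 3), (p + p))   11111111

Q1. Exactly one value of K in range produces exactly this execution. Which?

Answer: K = -3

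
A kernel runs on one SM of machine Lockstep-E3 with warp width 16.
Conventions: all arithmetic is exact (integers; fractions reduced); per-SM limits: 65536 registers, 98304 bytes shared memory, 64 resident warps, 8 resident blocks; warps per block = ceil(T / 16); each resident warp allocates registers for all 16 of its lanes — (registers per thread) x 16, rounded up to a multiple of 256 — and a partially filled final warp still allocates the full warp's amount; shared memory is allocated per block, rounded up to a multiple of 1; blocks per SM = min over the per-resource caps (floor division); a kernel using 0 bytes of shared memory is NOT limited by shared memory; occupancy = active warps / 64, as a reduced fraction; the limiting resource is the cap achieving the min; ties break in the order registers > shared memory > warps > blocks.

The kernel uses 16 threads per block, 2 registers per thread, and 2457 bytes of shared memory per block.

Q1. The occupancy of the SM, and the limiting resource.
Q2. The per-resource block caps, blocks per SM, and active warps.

Answer: occupancy 1/8, limited by blocks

registers: 256 blocks
shared memory: 40 blocks
warps: 64 blocks
blocks: 8 blocks

Answer: 8 blocks, 8 active warps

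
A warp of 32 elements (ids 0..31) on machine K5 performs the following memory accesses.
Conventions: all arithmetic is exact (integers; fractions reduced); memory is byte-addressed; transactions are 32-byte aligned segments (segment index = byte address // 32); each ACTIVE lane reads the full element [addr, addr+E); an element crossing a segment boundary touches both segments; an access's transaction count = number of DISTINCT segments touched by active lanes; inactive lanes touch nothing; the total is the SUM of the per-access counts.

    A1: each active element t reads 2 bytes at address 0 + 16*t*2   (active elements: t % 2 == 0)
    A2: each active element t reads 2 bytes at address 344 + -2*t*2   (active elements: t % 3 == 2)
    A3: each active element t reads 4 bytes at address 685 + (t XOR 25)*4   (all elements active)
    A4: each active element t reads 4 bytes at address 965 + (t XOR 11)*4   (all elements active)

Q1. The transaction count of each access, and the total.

A1: 16 transactions
A2: 4 transactions
A3: 5 transactions
A4: 5 transactions

Answer: 16,4,5,5; total 30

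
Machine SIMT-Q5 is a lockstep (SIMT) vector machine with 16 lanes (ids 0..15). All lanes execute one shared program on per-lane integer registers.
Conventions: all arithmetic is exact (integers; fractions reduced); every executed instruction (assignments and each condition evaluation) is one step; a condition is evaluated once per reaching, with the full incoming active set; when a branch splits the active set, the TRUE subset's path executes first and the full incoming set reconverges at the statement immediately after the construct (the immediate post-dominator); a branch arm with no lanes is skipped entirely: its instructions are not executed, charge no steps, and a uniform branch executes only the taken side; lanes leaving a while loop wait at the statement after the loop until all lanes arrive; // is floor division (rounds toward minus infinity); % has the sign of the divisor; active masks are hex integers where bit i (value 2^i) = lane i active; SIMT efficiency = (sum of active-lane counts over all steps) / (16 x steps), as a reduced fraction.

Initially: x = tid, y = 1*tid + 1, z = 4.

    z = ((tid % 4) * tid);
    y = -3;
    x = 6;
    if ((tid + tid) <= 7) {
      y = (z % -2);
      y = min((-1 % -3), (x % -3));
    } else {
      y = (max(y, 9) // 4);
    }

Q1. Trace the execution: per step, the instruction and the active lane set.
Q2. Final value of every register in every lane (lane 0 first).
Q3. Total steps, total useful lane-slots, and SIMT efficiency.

step 0: z <- ((tid % 4) * tid)       0xffff
step 1: y <- -3                      0xffff
step 2: x <- 6                       0xffff
step 3: eval ((tid + tid) <= 7)      0xffff
step 4: y <- (z % -2)                0x000f
step 5: y <- min((-1 % -3), (x % -3)) 0x000f
step 6: y <- (max(y, 9) // 4)        0xfff0

Answer: 7 steps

x: 6,6,6,6,6,6,6,6,6,6,6,6,6,6,6,6
y: -1,-1,-1,-1,2,2,2,2,2,2,2,2,2,2,2,2
z: 0,1,4,9,0,5,12,21,0,9,20,33,0,13,28,45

steps = 7; useful = 84; efficiency = 84/112 = 3/4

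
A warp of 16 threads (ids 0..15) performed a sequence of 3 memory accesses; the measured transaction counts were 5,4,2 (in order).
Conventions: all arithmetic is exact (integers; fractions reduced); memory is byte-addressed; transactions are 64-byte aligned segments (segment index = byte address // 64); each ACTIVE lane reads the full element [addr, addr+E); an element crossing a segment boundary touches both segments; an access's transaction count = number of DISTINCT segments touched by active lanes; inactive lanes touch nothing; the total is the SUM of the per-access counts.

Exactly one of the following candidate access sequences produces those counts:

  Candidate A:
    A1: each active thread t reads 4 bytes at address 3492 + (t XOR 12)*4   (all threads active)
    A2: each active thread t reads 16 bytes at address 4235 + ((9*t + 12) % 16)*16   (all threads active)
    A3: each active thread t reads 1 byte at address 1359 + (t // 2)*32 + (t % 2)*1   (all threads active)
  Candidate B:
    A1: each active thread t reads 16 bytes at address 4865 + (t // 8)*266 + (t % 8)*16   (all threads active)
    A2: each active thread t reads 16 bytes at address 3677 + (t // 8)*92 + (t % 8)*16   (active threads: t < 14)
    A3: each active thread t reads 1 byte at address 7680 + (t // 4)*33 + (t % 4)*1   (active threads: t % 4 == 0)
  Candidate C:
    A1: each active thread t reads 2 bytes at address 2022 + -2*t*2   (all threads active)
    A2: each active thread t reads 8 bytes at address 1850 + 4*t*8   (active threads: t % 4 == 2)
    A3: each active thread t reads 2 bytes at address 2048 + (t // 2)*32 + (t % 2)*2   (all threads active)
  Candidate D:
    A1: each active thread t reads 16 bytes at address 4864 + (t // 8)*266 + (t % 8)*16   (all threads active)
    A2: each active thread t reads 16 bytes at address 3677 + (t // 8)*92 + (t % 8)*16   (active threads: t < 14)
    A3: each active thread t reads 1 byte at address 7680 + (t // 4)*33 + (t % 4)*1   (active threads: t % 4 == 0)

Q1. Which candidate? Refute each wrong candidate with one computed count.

A: A1 gives 2 transactions, not 5
B: A1 gives 6 transactions, not 5
C: A1 gives 2 transactions, not 5
D: all counts match (5,4,2)

Answer: D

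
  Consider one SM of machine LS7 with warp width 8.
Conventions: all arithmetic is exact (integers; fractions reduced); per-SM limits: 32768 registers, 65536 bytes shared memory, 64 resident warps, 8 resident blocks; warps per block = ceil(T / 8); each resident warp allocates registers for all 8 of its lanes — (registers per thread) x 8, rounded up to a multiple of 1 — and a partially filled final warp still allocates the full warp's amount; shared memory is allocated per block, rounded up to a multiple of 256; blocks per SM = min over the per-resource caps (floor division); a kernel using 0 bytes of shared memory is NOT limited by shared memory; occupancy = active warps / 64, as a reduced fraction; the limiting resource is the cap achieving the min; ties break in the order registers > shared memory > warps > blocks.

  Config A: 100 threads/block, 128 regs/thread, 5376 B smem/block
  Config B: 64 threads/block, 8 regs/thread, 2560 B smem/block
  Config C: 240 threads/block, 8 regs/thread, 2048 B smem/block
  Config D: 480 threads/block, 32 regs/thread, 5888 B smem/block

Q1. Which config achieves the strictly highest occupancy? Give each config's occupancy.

occupancies: A 13/32, B 1, C 15/16, D 15/16

Answer: B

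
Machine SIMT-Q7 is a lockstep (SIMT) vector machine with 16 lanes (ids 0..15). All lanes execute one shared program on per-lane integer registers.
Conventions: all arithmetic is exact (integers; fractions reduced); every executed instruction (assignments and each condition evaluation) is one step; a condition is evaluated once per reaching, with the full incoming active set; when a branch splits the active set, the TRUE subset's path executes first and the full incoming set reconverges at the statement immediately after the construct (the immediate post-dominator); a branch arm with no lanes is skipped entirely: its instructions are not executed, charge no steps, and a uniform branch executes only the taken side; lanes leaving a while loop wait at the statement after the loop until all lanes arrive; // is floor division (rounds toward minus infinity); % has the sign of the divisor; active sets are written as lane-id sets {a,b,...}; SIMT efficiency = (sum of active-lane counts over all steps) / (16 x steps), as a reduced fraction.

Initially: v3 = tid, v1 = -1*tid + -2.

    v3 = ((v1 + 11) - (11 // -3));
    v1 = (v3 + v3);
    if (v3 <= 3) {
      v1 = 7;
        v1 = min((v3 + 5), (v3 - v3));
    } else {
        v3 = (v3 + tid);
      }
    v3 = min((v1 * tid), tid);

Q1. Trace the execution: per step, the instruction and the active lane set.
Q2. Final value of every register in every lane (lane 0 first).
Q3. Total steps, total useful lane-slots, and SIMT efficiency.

step 0: v3 <- ((v1 + 11) - (11 // -3)) {0,1,2,3,4,5,6,7,8,9,10,11,12,13,14,15}
step 1: v1 <- (v3 + v3)              {0,1,2,3,4,5,6,7,8,9,10,11,12,13,14,15}
step 2: eval (v3 <= 3)               {0,1,2,3,4,5,6,7,8,9,10,11,12,13,14,15}
step 3: v1 <- 7                      {10,11,12,13,14,15}
step 4: v1 <- min((v3 + 5), (v3 - v3)) {10,11,12,13,14,15}
step 5: v3 <- (v3 + tid)             {0,1,2,3,4,5,6,7,8,9}
step 6: v3 <- min((v1 * tid), tid)   {0,1,2,3,4,5,6,7,8,9,10,11,12,13,14,15}

Answer: 7 steps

v3: 0,1,2,3,4,5,6,7,8,9,0,0,0,0,0,0
v1: 26,24,22,20,18,16,14,12,10,8,0,0,0,0,0,0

steps = 7; useful = 86; efficiency = 86/112 = 43/56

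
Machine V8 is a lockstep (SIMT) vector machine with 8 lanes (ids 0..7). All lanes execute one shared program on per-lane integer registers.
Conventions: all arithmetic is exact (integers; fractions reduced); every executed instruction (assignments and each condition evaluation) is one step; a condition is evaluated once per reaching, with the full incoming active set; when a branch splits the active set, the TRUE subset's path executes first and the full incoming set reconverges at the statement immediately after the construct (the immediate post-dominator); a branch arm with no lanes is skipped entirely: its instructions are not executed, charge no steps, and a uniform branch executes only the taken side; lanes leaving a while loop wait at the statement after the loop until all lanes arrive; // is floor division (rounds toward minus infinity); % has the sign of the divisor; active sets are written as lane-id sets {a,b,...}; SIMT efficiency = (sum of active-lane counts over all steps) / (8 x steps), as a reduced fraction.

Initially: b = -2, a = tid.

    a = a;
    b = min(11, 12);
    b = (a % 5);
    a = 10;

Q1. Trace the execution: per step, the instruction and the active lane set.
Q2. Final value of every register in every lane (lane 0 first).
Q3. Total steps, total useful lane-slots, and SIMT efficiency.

step 0: a <- a                       {0,1,2,3,4,5,6,7}
step 1: b <- min(11, 12)             {0,1,2,3,4,5,6,7}
step 2: b <- (a % 5)                 {0,1,2,3,4,5,6,7}
step 3: a <- 10                      {0,1,2,3,4,5,6,7}

Answer: 4 steps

b: 0,1,2,3,4,0,1,2
a: 10,10,10,10,10,10,10,10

steps = 4; useful = 32; efficiency = 32/32 = 1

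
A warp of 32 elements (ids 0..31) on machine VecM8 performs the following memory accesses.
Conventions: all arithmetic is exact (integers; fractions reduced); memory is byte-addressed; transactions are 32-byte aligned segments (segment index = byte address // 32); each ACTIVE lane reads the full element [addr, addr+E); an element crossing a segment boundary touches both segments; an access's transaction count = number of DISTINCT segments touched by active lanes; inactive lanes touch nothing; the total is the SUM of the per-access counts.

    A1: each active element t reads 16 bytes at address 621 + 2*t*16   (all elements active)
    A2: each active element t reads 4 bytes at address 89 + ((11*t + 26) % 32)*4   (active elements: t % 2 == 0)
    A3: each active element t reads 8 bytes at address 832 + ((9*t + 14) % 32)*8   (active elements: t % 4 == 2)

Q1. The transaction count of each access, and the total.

A1: 32 transactions
A2: 5 transactions
A3: 8 transactions

Answer: 32,5,8; total 45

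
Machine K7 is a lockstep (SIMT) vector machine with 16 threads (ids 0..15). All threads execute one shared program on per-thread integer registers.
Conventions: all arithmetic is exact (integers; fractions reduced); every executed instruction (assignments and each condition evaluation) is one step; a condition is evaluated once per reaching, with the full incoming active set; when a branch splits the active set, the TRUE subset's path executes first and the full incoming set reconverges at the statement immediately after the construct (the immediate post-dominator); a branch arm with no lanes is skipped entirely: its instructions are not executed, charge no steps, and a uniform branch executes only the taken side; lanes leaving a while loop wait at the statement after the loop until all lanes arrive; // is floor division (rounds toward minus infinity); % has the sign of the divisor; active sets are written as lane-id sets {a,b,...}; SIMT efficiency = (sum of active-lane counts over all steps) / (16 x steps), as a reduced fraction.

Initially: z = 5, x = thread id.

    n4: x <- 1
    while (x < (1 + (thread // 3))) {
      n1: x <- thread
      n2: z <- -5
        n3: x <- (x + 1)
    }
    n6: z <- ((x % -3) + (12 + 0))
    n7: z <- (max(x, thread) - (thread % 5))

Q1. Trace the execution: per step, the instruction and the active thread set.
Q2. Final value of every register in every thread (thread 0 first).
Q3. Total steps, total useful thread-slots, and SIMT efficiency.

step 0: x <- 1                       {0,1,2,3,4,5,6,7,8,9,10,11,12,13,14,15}
step 1: eval (x < (1 + (thread // 3))) {0,1,2,3,4,5,6,7,8,9,10,11,12,13,14,15}
step 2: x <- thread                  {3,4,5,6,7,8,9,10,11,12,13,14,15}
step 3: z <- -5                      {3,4,5,6,7,8,9,10,11,12,13,14,15}
step 4: x <- (x + 1)                 {3,4,5,6,7,8,9,10,11,12,13,14,15}
step 5: eval (x < (1 + (thread // 3))) {3,4,5,6,7,8,9,10,11,12,13,14,15}
step 6: z <- ((x % -3) + (12 + 0))   {0,1,2,3,4,5,6,7,8,9,10,11,12,13,14,15}
step 7: z <- (max(x, thread) - (thread % 5)) {0,1,2,3,4,5,6,7,8,9,10,11,12,13,14,15}

Answer: 8 steps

z: 1,0,0,1,1,6,6,6,6,6,11,11,11,11,11,16
x: 1,1,1,4,5,6,7,8,9,10,11,12,13,14,15,16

steps = 8; useful = 116; efficiency = 116/128 = 29/32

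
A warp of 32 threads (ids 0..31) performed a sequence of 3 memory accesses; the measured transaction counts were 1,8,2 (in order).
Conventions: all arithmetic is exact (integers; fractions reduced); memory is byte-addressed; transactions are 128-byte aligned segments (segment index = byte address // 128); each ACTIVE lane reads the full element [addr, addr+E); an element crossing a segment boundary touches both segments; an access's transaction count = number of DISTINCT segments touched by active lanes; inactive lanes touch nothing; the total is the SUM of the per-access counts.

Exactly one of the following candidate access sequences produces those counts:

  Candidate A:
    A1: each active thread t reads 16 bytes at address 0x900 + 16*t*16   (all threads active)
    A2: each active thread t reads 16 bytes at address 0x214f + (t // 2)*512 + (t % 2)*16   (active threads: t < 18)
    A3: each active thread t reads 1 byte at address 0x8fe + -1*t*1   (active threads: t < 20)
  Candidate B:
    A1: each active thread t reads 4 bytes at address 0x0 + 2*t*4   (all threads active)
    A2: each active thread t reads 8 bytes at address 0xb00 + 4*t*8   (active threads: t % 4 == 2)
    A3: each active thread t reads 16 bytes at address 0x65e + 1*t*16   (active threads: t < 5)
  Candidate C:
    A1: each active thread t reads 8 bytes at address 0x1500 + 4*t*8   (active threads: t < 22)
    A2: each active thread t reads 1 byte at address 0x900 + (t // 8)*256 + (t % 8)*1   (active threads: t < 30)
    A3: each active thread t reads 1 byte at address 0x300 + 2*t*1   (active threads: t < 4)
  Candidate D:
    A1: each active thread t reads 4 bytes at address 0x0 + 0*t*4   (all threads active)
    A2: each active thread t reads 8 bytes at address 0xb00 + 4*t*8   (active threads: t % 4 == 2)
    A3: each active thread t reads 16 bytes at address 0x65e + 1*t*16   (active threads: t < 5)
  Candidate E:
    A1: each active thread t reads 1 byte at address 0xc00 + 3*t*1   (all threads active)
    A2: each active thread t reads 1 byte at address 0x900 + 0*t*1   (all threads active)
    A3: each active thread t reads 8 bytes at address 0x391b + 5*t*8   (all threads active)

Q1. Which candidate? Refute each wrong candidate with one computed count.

A: A1 gives 32 transactions, not 1
B: A1 gives 2 transactions, not 1
C: A1 gives 6 transactions, not 1
E: A2 gives 1 transaction, not 8
D: all counts match (1,8,2)

Answer: D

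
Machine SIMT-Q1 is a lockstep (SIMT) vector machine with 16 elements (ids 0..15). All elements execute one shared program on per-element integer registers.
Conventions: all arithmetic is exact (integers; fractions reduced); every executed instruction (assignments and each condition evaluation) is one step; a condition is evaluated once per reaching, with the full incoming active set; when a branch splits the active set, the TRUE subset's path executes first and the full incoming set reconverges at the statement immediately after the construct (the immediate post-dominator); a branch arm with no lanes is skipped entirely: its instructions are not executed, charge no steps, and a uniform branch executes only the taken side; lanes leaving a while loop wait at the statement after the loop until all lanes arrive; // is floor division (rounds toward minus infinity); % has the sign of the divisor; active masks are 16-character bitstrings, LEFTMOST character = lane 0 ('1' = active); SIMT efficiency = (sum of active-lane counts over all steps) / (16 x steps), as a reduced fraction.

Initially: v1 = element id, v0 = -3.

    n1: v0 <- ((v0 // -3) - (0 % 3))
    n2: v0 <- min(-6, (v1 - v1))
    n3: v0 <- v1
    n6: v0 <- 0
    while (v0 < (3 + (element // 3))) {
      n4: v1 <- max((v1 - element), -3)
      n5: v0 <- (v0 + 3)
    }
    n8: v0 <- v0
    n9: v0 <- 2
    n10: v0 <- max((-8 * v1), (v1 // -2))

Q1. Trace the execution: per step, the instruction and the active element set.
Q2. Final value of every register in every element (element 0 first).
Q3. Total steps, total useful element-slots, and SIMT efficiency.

step 0: v0 <- ((v0 // -3) - (0 % 3)) 1111111111111111
step 1: v0 <- min(-6, (v1 - v1))     1111111111111111
step 2: v0 <- v1                     1111111111111111
step 3: v0 <- 0                      1111111111111111
step 4: eval (v0 < (3 + (element // 3))) 1111111111111111
step 5: v1 <- max((v1 - element), -3) 1111111111111111
step 6: v0 <- (v0 + 3)               1111111111111111
step 7: eval (v0 < (3 + (element // 3))) 1111111111111111
step 8: v1 <- max((v1 - element), -3) 0001111111111111
step 9: v0 <- (v0 + 3)               0001111111111111
step 10: eval (v0 < (3 + (element // 3))) 0001111111111111
step 11: v1 <- max((v1 - element), -3) 0000000000001111
step 12: v0 <- (v0 + 3)               0000000000001111
step 13: eval (v0 < (3 + (element // 3))) 0000000000001111
step 14: v0 <- v0                     1111111111111111
step 15: v0 <- 2                      1111111111111111
step 16: v0 <- max((-8 * v1), (v1 // -2)) 1111111111111111

Answer: 17 steps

v1: 0,0,0,-3,-3,-3,-3,-3,-3,-3,-3,-3,-3,-3,-3,-3
v0: 0,0,0,24,24,24,24,24,24,24,24,24,24,24,24,24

steps = 17; useful = 227; efficiency = 227/272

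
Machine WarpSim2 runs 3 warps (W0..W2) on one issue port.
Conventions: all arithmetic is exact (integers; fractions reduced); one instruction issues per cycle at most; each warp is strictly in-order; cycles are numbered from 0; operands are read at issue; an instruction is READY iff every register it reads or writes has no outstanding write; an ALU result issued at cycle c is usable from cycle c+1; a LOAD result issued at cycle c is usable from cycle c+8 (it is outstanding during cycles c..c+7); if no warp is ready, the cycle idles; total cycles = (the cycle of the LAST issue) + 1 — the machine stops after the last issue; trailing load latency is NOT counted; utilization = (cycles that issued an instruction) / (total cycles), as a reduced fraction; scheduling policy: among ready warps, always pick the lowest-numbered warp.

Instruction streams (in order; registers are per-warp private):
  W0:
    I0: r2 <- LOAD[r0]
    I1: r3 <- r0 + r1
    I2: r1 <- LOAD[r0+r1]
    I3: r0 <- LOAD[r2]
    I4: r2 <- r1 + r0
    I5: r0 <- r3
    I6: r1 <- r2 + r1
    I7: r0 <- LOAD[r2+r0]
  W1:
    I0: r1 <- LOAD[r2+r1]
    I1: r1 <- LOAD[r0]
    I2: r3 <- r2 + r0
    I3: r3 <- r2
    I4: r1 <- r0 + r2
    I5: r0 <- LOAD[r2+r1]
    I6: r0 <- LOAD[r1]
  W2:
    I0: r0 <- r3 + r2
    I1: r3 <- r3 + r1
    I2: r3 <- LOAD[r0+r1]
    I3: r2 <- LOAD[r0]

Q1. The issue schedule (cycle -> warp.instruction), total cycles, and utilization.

cycle 0: W0.I0
cycle 1: W0.I1
cycle 2: W0.I2
cycle 3: W1.I0
cycle 4: W2.I0
cycle 5: W2.I1
cycle 6: W2.I2
cycle 7: W2.I3
cycle 8: W0.I3
cycle 9: idle
cycle 10: idle
cycle 11: W1.I1
cycle 12: W1.I2
cycle 13: W1.I3
cycle 14: idle
cycle 15: idle
cycle 16: W0.I4
cycle 17: W0.I5
cycle 18: W0.I6
cycle 19: W0.I7
cycle 20: W1.I4
cycle 21: W1.I5
cycle 22: idle
cycle 23: idle
cycle 24: idle
cycle 25: idle
cycle 26: idle
cycle 27: idle
cycle 28: idle
cycle 29: W1.I6

Answer: 30 cycles, utilization 19/30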